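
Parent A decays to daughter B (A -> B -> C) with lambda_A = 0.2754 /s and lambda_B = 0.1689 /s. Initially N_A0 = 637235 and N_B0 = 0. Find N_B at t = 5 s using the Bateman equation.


N_B(t) = lambda_A * N_A0 / (lambda_B - lambda_A) * [exp(-lambda_A*t) - exp(-lambda_B*t)]
exp(-0.2754*5) = 0.2523344; exp(-0.1689*5) = 0.4297722
N_B = 0.2754 * 637235 / (0.1689 - 0.2754) * (0.2523344 - 0.4297722)
N_B = 292388

292388


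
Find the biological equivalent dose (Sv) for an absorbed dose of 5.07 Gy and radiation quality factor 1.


H = D * Q
H = 5.07 * 1
H = 5.0700 Sv

5.0700


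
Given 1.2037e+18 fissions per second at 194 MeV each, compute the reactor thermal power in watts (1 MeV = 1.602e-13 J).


P = fission_rate * E_MeV * 1.602e-13
P = 1.2037e+18 * 194 * 1.602e-13
P = 3.7410e+07 W

3.7410e+07


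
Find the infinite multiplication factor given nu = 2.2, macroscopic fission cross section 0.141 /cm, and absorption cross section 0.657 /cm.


k_inf = nu * Sigma_f / Sigma_a
k_inf = 2.2 * 0.141 / 0.657
k_inf = 0.47215

0.47215


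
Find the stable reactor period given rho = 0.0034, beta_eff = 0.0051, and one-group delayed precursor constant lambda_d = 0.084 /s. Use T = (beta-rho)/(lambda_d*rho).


T = (beta - rho) / (lambda_d * rho)
T = (0.0051 - 0.0034) / (0.084 * 0.0034)
T = 5.9524 s

5.9524


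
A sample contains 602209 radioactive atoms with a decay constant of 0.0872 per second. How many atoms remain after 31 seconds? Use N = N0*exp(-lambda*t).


N = N0 * exp(-lambda * t)
N = 602209 * exp(-0.0872 * 31)
N = 40342

40342


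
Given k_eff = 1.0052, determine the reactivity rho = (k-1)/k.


rho = (k_eff - 1) / k_eff
rho = (1.0052 - 1) / 1.0052
rho = 0.0051731

0.0051731


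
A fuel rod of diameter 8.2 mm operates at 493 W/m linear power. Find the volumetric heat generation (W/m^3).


r = D / 2 / 1000 = 8.2 / 2 / 1000 = 0.0041 m
q''' = q' / (pi * r^2)
q''' = 493 / (pi * 0.0041^2)
q''' = 9.3353e+06 W/m^3

9.3353e+06


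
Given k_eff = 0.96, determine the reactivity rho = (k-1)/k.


rho = (k_eff - 1) / k_eff
rho = (0.96 - 1) / 0.96
rho = -0.041667

-0.041667


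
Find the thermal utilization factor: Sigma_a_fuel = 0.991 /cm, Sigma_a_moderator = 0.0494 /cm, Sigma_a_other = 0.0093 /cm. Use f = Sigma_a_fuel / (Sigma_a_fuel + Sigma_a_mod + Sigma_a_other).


f = Sigma_a_fuel / (Sigma_a_fuel + Sigma_a_mod + Sigma_a_other)
f = 0.991 / (0.991 + 0.0494 + 0.0093)
f = 0.94408

0.94408


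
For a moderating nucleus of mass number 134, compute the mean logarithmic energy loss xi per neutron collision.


xi = 1 + (A-1)^2/(2A) * ln((A-1)/(A+1))
xi = 1 + (134-1)^2/(2*134) * ln((134-1)/(134 +1))
xi = 0.014851

0.014851


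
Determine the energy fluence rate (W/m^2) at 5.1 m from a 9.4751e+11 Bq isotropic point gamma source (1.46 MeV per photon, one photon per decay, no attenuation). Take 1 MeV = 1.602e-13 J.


psi = A * E * 1.602e-13 / (4*pi*r^2)
psi = 9.4751e+11 * 1.46 * 1.602e-13 / (4*pi*5.1^2)
psi = 6.7803e-04 W/m^2

6.7803e-04


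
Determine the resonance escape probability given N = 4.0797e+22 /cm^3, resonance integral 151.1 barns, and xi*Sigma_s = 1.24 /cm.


p = exp(-N * I * 1e-24 / (xi*Sigma_s))
p = exp(-4.0797e+22 * 151.1 * 1e-24 / 1.24)
p = 0.0069340

0.0069340


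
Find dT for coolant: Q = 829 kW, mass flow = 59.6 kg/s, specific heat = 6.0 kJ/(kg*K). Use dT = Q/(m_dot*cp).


dT = Q / (m_dot * cp)
dT = 829 / (59.6 * 6.0)
dT = 2.3182 C

2.3182


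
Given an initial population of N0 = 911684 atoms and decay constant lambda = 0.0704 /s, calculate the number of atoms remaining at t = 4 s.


N = N0 * exp(-lambda * t)
N = 911684 * exp(-0.0704 * 4)
N = 687934

687934


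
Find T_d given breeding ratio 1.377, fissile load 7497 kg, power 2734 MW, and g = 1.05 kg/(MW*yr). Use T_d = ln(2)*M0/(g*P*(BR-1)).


Breeding gain G = BR - 1 = 1.377 - 1 = 0.377
Fissile production rate = g * P * G = 1.05 * 2734 * 0.377 = 1082.2539 kg/yr
T_d = ln(2) * M0 / (g * P * G)
T_d = ln(2) * 7497 / 1082.2539 = 4.8016 yr

4.8016


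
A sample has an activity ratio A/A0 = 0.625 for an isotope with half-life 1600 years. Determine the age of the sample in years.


lambda = ln(2) / t_half = ln(2) / 1600 = 4.332170e-04 /yr
t = -ln(A/A0) / lambda
t = -ln(0.625) / 4.332170e-04
t = 1084.9 yr

1084.9


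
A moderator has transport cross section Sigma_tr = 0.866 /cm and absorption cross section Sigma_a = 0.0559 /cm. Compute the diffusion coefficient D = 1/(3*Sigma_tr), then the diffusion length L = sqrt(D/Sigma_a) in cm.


D = 1 / (3 * Sigma_tr) = 1 / (3 * 0.866) = 0.3849115 cm
L = sqrt(D / Sigma_a)
L = sqrt(0.3849115 / 0.0559)
L = 2.6241 cm

2.6241


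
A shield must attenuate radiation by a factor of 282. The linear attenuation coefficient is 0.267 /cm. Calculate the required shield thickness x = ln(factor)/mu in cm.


x = ln(factor) / mu
x = ln(282) / 0.267
x = 21.131 cm

21.131


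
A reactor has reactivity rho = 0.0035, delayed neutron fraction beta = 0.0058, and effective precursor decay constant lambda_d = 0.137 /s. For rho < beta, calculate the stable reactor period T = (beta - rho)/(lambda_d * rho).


T = (beta - rho) / (lambda_d * rho)
T = (0.0058 - 0.0035) / (0.137 * 0.0035)
T = 4.7967 s

4.7967


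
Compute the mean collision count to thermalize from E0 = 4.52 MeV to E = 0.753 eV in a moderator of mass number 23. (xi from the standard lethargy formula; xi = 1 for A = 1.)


xi = 1 + (A-1)^2/(2A)*ln((A-1)/(A+1)) = 0.08448899 (for A = 23)
n = ln(E0/E) / xi
n = ln(4.52e6 / 0.753) / 0.08448899
n = ln(6.002656e+06) / 0.08448899 = 184.73

184.73


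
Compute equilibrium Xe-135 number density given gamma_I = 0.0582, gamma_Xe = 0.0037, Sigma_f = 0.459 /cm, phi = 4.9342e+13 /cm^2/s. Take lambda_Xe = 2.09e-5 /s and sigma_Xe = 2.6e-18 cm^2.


Xe_eq = (gamma_I + gamma_Xe) * Sigma_f * phi / (lambda_Xe + sigma_Xe * phi)
Numerator = (0.0582 + 0.0037) * 0.459 * 4.9342e+13 = 1.401910e+12
Denominator = 2.09e-5 + 2.6e-18 * 4.9342e+13 = 1.491892e-04
Xe_eq = 1.401910e+12 / 1.491892e-04 = 9.3969e+15 /cm^3

9.3969e+15


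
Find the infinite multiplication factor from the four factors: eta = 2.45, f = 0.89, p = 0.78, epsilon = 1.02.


k_inf = eta * f * p * epsilon
k_inf = 2.45 * 0.89 * 0.78 * 1.02
k_inf = 1.7348

1.7348


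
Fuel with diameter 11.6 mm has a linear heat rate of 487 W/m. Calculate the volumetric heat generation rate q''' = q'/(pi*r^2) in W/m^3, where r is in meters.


r = D / 2 / 1000 = 11.6 / 2 / 1000 = 0.0058 m
q''' = q' / (pi * r^2)
q''' = 487 / (pi * 0.0058^2)
q''' = 4.6081e+06 W/m^3

4.6081e+06


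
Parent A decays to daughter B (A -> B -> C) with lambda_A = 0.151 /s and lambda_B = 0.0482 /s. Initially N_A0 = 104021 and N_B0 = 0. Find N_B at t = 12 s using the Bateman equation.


N_B(t) = lambda_A * N_A0 / (lambda_B - lambda_A) * [exp(-lambda_A*t) - exp(-lambda_B*t)]
exp(-0.151*12) = 0.1633272; exp(-0.0482*12) = 0.5607949
N_B = 0.151 * 104021 / (0.0482 - 0.151) * (0.1633272 - 0.5607949)
N_B = 60730

60730


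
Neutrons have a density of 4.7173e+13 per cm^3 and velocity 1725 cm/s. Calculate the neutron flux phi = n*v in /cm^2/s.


phi = n * v
phi = 4.7173e+13 * 1725
phi = 8.1373e+16 /cm^2/s

8.1373e+16


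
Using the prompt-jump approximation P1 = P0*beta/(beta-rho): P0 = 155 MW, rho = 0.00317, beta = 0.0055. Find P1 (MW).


P1/P0 = beta / (beta - rho)
P1/P0 = 0.0055 / (0.0055 - 0.00317) = 2.360515
P1 = 155 * 2.360515 = 365.88 MW

365.88


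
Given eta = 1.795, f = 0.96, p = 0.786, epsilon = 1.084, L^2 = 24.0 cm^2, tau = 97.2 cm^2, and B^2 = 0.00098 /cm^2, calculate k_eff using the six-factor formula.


k_inf = eta*f*p*eps = 1.795*0.96*0.786*1.084 = 1.468208
P_TNL = 1/(1 + L^2*B^2) = 1/(1 + 24.0*0.00098) = 0.9770205
P_FNL = exp(-B^2*tau) = exp(-0.00098*97.2) = 0.9091402
k_eff = k_inf * P_TNL * P_FNL = 1.468208 * 0.9770205 * 0.9091402
k_eff = 1.3041

1.3041


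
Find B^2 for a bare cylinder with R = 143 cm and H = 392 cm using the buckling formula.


B^2 = (2.405/R)^2 + (pi/H)^2
B^2 = (2.405/143)^2 + (pi/392)^2
B^2 = 3.4708e-04 /cm^2

3.4708e-04


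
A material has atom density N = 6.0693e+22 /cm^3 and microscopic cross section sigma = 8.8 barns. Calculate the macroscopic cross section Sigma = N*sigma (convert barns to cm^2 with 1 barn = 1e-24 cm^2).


Sigma = N * sigma_barns * 1e-24
Sigma = 6.0693e+22 * 8.8 * 1e-24
Sigma = 0.53410 /cm

0.53410


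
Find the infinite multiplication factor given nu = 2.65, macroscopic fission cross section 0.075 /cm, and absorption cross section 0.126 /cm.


k_inf = nu * Sigma_f / Sigma_a
k_inf = 2.65 * 0.075 / 0.126
k_inf = 1.5774

1.5774


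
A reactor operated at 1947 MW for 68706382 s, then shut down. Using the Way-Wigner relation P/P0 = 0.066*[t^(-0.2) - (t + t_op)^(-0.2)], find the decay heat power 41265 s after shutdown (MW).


P/P0 = 0.066 * [t^(-0.2) - (t + t_op)^(-0.2)]
P/P0 = 0.066 * [41265^(-0.2) - (41265 + 68706382)^(-0.2)]
P/P0 = 0.066 * [0.1193668 - 0.02707375] = 0.006091341
P = 1947 * 0.006091341 = 11.860 MW

11.860


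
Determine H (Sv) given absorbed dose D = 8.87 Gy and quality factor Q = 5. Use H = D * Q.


H = D * Q
H = 8.87 * 5
H = 44.350 Sv

44.350


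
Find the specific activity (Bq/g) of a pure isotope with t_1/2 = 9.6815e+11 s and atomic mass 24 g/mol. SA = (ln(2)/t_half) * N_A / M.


lambda = ln(2) / t_half = ln(2) / 9.6815e+11 = 7.159502e-13 /s
SA = lambda * N_A / M
SA = 7.159502e-13 * 6.022e23 / 24
SA = 1.7964e+10 Bq/g

1.7964e+10


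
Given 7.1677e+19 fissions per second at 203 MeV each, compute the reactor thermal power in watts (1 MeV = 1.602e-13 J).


P = fission_rate * E_MeV * 1.602e-13
P = 7.1677e+19 * 203 * 1.602e-13
P = 2.3310e+09 W

2.3310e+09


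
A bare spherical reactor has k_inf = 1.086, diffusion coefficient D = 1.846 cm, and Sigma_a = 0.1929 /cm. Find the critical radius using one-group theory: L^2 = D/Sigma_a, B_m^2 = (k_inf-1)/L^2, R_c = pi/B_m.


L^2 = D / Sigma_a = 1.846 / 0.1929 = 9.569725 cm^2
B_m^2 = (k_inf - 1) / L^2 = (1.086 - 1) / 9.569725 = 0.008986674 /cm^2
For a bare sphere: B_g = pi/R, so R_c = pi / sqrt(B_m^2)
R_c = pi / sqrt(0.008986674) = 33.140 cm

33.140


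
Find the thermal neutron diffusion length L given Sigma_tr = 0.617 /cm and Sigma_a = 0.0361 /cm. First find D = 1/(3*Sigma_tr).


D = 1 / (3 * Sigma_tr) = 1 / (3 * 0.617) = 0.5402485 cm
L = sqrt(D / Sigma_a)
L = sqrt(0.5402485 / 0.0361)
L = 3.8685 cm

3.8685


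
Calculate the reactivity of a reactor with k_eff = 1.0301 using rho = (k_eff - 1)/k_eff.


rho = (k_eff - 1) / k_eff
rho = (1.0301 - 1) / 1.0301
rho = 0.029220

0.029220


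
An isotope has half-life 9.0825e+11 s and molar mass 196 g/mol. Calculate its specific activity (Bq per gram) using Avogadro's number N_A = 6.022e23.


lambda = ln(2) / t_half = ln(2) / 9.0825e+11 = 7.631678e-13 /s
SA = lambda * N_A / M
SA = 7.631678e-13 * 6.022e23 / 196
SA = 2.3448e+09 Bq/g

2.3448e+09


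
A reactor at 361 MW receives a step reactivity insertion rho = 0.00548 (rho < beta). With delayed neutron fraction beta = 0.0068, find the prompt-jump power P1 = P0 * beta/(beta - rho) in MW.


P1/P0 = beta / (beta - rho)
P1/P0 = 0.0068 / (0.0068 - 0.00548) = 5.151515
P1 = 361 * 5.151515 = 1859.7 MW

1859.7


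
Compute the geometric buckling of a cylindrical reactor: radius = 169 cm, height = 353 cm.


B^2 = (2.405/R)^2 + (pi/H)^2
B^2 = (2.405/169)^2 + (pi/353)^2
B^2 = 2.8172e-04 /cm^2

2.8172e-04


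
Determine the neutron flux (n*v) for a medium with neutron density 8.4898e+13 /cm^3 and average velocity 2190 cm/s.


phi = n * v
phi = 8.4898e+13 * 2190
phi = 1.8593e+17 /cm^2/s

1.8593e+17


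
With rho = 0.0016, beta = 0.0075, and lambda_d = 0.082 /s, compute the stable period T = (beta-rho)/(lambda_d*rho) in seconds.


T = (beta - rho) / (lambda_d * rho)
T = (0.0075 - 0.0016) / (0.082 * 0.0016)
T = 44.970 s

44.970


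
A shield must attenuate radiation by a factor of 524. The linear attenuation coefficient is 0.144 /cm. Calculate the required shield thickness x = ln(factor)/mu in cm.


x = ln(factor) / mu
x = ln(524) / 0.144
x = 43.483 cm

43.483


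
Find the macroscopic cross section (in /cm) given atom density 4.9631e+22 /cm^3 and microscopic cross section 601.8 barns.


Sigma = N * sigma_barns * 1e-24
Sigma = 4.9631e+22 * 601.8 * 1e-24
Sigma = 29.868 /cm

29.868


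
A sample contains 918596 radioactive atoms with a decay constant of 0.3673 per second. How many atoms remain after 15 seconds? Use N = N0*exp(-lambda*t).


N = N0 * exp(-lambda * t)
N = 918596 * exp(-0.3673 * 15)
N = 3718.6

3718.6


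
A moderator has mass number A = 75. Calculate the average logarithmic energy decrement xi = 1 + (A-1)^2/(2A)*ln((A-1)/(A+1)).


xi = 1 + (A-1)^2/(2A) * ln((A-1)/(A+1))
xi = 1 + (75-1)^2/(2*75) * ln((75-1)/(75 +1))
xi = 0.026431

0.026431


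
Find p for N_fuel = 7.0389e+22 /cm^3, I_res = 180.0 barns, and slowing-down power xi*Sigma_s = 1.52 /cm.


p = exp(-N * I * 1e-24 / (xi*Sigma_s))
p = exp(-7.0389e+22 * 180.0 * 1e-24 / 1.52)
p = 2.3984e-04

2.3984e-04


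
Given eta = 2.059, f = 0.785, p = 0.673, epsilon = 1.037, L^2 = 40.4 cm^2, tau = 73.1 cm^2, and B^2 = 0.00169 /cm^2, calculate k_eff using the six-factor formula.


k_inf = eta*f*p*eps = 2.059*0.785*0.673*1.037 = 1.128028
P_TNL = 1/(1 + L^2*B^2) = 1/(1 + 40.4*0.00169) = 0.9360877
P_FNL = exp(-B^2*tau) = exp(-0.00169*73.1) = 0.8837872
k_eff = k_inf * P_TNL * P_FNL = 1.128028 * 0.9360877 * 0.8837872
k_eff = 0.93322

0.93322


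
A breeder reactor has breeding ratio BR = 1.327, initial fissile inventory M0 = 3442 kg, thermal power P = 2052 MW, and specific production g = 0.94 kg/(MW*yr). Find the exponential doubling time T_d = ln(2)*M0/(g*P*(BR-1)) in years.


Breeding gain G = BR - 1 = 1.327 - 1 = 0.327
Fissile production rate = g * P * G = 0.94 * 2052 * 0.327 = 630.74376 kg/yr
T_d = ln(2) * M0 / (g * P * G)
T_d = ln(2) * 3442 / 630.74376 = 3.7825 yr

3.7825


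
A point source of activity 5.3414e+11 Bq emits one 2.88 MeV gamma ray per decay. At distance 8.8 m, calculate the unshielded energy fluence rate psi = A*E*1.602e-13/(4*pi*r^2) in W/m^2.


psi = A * E * 1.602e-13 / (4*pi*r^2)
psi = 5.3414e+11 * 2.88 * 1.602e-13 / (4*pi*8.8^2)
psi = 2.5324e-04 W/m^2

2.5324e-04


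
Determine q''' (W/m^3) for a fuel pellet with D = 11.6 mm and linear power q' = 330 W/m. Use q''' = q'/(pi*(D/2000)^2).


r = D / 2 / 1000 = 11.6 / 2 / 1000 = 0.0058 m
q''' = q' / (pi * r^2)
q''' = 330 / (pi * 0.0058^2)
q''' = 3.1225e+06 W/m^3

3.1225e+06


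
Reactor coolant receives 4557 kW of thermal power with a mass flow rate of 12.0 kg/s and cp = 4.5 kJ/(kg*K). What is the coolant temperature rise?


dT = Q / (m_dot * cp)
dT = 4557 / (12.0 * 4.5)
dT = 84.389 C

84.389


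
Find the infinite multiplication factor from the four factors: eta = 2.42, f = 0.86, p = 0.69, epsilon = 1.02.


k_inf = eta * f * p * epsilon
k_inf = 2.42 * 0.86 * 0.69 * 1.02
k_inf = 1.4647

1.4647


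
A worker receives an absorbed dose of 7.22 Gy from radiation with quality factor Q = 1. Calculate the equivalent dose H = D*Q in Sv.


H = D * Q
H = 7.22 * 1
H = 7.2200 Sv

7.2200


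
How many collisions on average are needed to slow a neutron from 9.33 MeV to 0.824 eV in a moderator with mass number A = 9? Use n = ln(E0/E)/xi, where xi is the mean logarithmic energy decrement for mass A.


xi = 1 + (A-1)^2/(2A)*ln((A-1)/(A+1)) = 0.2066007 (for A = 9)
n = ln(E0/E) / xi
n = ln(9.33e6 / 0.824) / 0.2066007
n = ln(1.132282e+07) / 0.2066007 = 78.617

78.617


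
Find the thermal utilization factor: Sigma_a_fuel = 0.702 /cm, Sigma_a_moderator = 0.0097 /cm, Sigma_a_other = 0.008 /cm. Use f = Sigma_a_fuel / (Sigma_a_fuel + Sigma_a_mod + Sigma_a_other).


f = Sigma_a_fuel / (Sigma_a_fuel + Sigma_a_mod + Sigma_a_other)
f = 0.702 / (0.702 + 0.0097 + 0.008)
f = 0.97541

0.97541


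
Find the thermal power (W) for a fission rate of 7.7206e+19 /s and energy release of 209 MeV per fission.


P = fission_rate * E_MeV * 1.602e-13
P = 7.7206e+19 * 209 * 1.602e-13
P = 2.5850e+09 W

2.5850e+09


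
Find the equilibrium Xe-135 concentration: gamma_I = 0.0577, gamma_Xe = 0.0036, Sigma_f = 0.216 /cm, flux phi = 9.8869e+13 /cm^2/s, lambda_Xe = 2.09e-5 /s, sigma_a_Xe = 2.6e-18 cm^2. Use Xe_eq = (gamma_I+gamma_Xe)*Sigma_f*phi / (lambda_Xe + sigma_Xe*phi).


Xe_eq = (gamma_I + gamma_Xe) * Sigma_f * phi / (lambda_Xe + sigma_Xe * phi)
Numerator = (0.0577 + 0.0036) * 0.216 * 9.8869e+13 = 1.309105e+12
Denominator = 2.09e-5 + 2.6e-18 * 9.8869e+13 = 2.779594e-04
Xe_eq = 1.309105e+12 / 2.779594e-04 = 4.7097e+15 /cm^3

4.7097e+15


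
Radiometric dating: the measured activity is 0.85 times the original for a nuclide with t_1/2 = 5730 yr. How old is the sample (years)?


lambda = ln(2) / t_half = ln(2) / 5730 = 1.209681e-04 /yr
t = -ln(A/A0) / lambda
t = -ln(0.85) / 1.209681e-04
t = 1343.5 yr

1343.5


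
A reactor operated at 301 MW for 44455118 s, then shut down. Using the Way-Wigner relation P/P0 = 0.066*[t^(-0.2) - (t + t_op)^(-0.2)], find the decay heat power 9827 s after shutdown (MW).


P/P0 = 0.066 * [t^(-0.2) - (t + t_op)^(-0.2)]
P/P0 = 0.066 * [9827^(-0.2) - (9827 + 44455118)^(-0.2)]
P/P0 = 0.066 * [0.1590435 - 0.02953904] = 0.008547294
P = 301 * 0.008547294 = 2.5727 MW

2.5727


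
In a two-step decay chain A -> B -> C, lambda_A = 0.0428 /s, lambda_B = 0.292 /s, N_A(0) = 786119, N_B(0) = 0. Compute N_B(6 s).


N_B(t) = lambda_A * N_A0 / (lambda_B - lambda_A) * [exp(-lambda_A*t) - exp(-lambda_B*t)]
exp(-0.0428*6) = 0.7735229; exp(-0.292*6) = 0.1734267
N_B = 0.0428 * 786119 / (0.292 - 0.0428) * (0.7735229 - 0.1734267)
N_B = 81022

81022


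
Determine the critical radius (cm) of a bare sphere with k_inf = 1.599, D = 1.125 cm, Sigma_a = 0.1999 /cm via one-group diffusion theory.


L^2 = D / Sigma_a = 1.125 / 0.1999 = 5.627814 cm^2
B_m^2 = (k_inf - 1) / L^2 = (1.599 - 1) / 5.627814 = 0.1064356 /cm^2
For a bare sphere: B_g = pi/R, so R_c = pi / sqrt(B_m^2)
R_c = pi / sqrt(0.1064356) = 9.6296 cm

9.6296


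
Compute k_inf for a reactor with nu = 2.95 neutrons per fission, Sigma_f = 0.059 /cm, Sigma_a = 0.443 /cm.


k_inf = nu * Sigma_f / Sigma_a
k_inf = 2.95 * 0.059 / 0.443
k_inf = 0.39289

0.39289


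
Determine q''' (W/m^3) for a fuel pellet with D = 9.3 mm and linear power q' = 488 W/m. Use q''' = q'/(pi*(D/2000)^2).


r = D / 2 / 1000 = 9.3 / 2 / 1000 = 0.00465 m
q''' = q' / (pi * r^2)
q''' = 488 / (pi * 0.00465^2)
q''' = 7.1840e+06 W/m^3

7.1840e+06


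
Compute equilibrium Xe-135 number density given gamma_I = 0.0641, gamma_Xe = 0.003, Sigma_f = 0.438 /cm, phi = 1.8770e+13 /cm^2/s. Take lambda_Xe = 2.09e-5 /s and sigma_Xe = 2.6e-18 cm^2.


Xe_eq = (gamma_I + gamma_Xe) * Sigma_f * phi / (lambda_Xe + sigma_Xe * phi)
Numerator = (0.0641 + 0.003) * 0.438 * 1.8770e+13 = 5.516465e+11
Denominator = 2.09e-5 + 2.6e-18 * 1.8770e+13 = 6.970200e-05
Xe_eq = 5.516465e+11 / 6.970200e-05 = 7.9144e+15 /cm^3

7.9144e+15


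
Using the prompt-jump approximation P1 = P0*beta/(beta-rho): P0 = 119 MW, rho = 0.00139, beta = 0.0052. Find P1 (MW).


P1/P0 = beta / (beta - rho)
P1/P0 = 0.0052 / (0.0052 - 0.00139) = 1.364829
P1 = 119 * 1.364829 = 162.41 MW

162.41


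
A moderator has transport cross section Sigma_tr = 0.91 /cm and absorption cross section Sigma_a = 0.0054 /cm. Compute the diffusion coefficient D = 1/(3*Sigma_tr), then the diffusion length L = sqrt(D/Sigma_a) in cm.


D = 1 / (3 * Sigma_tr) = 1 / (3 * 0.91) = 0.3663004 cm
L = sqrt(D / Sigma_a)
L = sqrt(0.3663004 / 0.0054)
L = 8.2361 cm

8.2361


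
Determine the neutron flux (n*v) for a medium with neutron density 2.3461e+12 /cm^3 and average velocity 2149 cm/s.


phi = n * v
phi = 2.3461e+12 * 2149
phi = 5.0418e+15 /cm^2/s

5.0418e+15


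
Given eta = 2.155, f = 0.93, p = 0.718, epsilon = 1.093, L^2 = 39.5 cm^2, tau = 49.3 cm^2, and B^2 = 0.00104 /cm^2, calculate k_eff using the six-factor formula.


k_inf = eta*f*p*eps = 2.155*0.93*0.718*1.093 = 1.572805
P_TNL = 1/(1 + L^2*B^2) = 1/(1 + 39.5*0.00104) = 0.9605410
P_FNL = exp(-B^2*tau) = exp(-0.00104*49.3) = 0.9500202
k_eff = k_inf * P_TNL * P_FNL = 1.572805 * 0.9605410 * 0.9500202
k_eff = 1.4352

1.4352


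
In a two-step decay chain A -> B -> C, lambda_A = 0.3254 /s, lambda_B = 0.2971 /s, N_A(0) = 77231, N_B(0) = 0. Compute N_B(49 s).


N_B(t) = lambda_A * N_A0 / (lambda_B - lambda_A) * [exp(-lambda_A*t) - exp(-lambda_B*t)]
exp(-0.3254*49) = 1.189456e-07; exp(-0.2971*49) = 4.759752e-07
N_B = 0.3254 * 77231 / (0.2971 - 0.3254) * (1.189456e-07 - 4.759752e-07)
N_B = 0.31705

0.31705


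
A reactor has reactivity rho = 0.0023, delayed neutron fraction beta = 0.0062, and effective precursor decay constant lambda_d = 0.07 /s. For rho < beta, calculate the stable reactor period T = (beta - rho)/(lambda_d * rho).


T = (beta - rho) / (lambda_d * rho)
T = (0.0062 - 0.0023) / (0.07 * 0.0023)
T = 24.224 s

24.224


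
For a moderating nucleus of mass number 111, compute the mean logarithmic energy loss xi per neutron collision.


xi = 1 + (A-1)^2/(2A) * ln((A-1)/(A+1))
xi = 1 + (111-1)^2/(2*111) * ln((111-1)/(111 +1))
xi = 0.017910

0.017910


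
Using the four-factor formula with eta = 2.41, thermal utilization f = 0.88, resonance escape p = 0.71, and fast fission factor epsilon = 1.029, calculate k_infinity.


k_inf = eta * f * p * epsilon
k_inf = 2.41 * 0.88 * 0.71 * 1.029
k_inf = 1.5494

1.5494


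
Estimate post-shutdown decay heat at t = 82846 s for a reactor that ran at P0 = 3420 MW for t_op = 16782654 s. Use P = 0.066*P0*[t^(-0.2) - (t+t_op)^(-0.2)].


P/P0 = 0.066 * [t^(-0.2) - (t + t_op)^(-0.2)]
P/P0 = 0.066 * [82846^(-0.2) - (82846 + 16782654)^(-0.2)]
P/P0 = 0.066 * [0.1038355 - 0.03585916] = 0.004486438
P = 3420 * 0.004486438 = 15.344 MW

15.344


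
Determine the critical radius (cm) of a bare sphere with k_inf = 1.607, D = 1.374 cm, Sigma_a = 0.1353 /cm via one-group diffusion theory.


L^2 = D / Sigma_a = 1.374 / 0.1353 = 10.15521 cm^2
B_m^2 = (k_inf - 1) / L^2 = (1.607 - 1) / 10.15521 = 0.05977227 /cm^2
For a bare sphere: B_g = pi/R, so R_c = pi / sqrt(B_m^2)
R_c = pi / sqrt(0.05977227) = 12.850 cm

12.850


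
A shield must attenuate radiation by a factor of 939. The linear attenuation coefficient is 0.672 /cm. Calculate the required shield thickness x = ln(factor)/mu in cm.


x = ln(factor) / mu
x = ln(939) / 0.672
x = 10.186 cm

10.186


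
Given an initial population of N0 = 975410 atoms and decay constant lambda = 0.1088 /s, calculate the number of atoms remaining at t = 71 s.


N = N0 * exp(-lambda * t)
N = 975410 * exp(-0.1088 * 71)
N = 430.87

430.87


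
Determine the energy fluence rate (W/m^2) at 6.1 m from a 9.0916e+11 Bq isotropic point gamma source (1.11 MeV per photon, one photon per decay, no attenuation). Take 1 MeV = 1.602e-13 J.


psi = A * E * 1.602e-13 / (4*pi*r^2)
psi = 9.0916e+11 * 1.11 * 1.602e-13 / (4*pi*6.1^2)
psi = 3.4575e-04 W/m^2

3.4575e-04


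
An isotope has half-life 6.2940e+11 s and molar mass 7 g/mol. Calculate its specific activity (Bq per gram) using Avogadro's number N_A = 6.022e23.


lambda = ln(2) / t_half = ln(2) / 6.2940e+11 = 1.101282e-12 /s
SA = lambda * N_A / M
SA = 1.101282e-12 * 6.022e23 / 7
SA = 9.4742e+10 Bq/g

9.4742e+10


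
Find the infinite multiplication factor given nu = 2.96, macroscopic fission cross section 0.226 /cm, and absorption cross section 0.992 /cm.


k_inf = nu * Sigma_f / Sigma_a
k_inf = 2.96 * 0.226 / 0.992
k_inf = 0.67435

0.67435


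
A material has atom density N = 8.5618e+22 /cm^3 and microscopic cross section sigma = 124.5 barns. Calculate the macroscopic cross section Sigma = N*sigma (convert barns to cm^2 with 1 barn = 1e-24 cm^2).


Sigma = N * sigma_barns * 1e-24
Sigma = 8.5618e+22 * 124.5 * 1e-24
Sigma = 10.659 /cm

10.659


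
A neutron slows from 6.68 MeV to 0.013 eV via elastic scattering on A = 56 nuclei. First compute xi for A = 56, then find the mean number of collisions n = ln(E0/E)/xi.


xi = 1 + (A-1)^2/(2A)*ln((A-1)/(A+1)) = 0.03529286 (for A = 56)
n = ln(E0/E) / xi
n = ln(6.68e6 / 0.013) / 0.03529286
n = ln(5.138462e+08) / 0.03529286 = 568.31

568.31


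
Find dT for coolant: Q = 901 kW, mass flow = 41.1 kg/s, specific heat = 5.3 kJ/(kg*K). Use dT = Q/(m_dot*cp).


dT = Q / (m_dot * cp)
dT = 901 / (41.1 * 5.3)
dT = 4.1363 C

4.1363


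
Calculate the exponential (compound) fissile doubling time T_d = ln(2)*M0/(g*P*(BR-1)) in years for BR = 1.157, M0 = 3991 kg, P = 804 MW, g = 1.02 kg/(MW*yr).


Breeding gain G = BR - 1 = 1.157 - 1 = 0.157
Fissile production rate = g * P * G = 1.02 * 804 * 0.157 = 128.75256 kg/yr
T_d = ln(2) * M0 / (g * P * G)
T_d = ln(2) * 3991 / 128.75256 = 21.486 yr

21.486


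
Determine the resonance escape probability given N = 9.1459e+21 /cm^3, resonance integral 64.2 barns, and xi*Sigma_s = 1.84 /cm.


p = exp(-N * I * 1e-24 / (xi*Sigma_s))
p = exp(-9.1459e+21 * 64.2 * 1e-24 / 1.84)
p = 0.72679

0.72679


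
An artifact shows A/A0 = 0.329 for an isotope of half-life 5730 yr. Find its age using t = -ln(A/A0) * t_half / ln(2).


lambda = ln(2) / t_half = ln(2) / 5730 = 1.209681e-04 /yr
t = -ln(A/A0) / lambda
t = -ln(0.329) / 1.209681e-04
t = 9190.0 yr

9190.0


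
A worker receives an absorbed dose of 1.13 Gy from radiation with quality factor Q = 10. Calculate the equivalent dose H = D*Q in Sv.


H = D * Q
H = 1.13 * 10
H = 11.300 Sv

11.300


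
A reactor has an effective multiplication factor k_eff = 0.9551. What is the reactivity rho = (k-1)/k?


rho = (k_eff - 1) / k_eff
rho = (0.9551 - 1) / 0.9551
rho = -0.047011

-0.047011


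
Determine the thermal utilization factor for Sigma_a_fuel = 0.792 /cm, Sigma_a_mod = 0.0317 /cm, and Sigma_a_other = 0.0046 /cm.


f = Sigma_a_fuel / (Sigma_a_fuel + Sigma_a_mod + Sigma_a_other)
f = 0.792 / (0.792 + 0.0317 + 0.0046)
f = 0.95618

0.95618


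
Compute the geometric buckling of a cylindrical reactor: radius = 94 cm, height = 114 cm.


B^2 = (2.405/R)^2 + (pi/H)^2
B^2 = (2.405/94)^2 + (pi/114)^2
B^2 = 0.0014140 /cm^2

0.0014140


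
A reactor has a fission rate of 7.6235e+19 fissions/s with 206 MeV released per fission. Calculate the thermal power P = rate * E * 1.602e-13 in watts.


P = fission_rate * E_MeV * 1.602e-13
P = 7.6235e+19 * 206 * 1.602e-13
P = 2.5158e+09 W

2.5158e+09


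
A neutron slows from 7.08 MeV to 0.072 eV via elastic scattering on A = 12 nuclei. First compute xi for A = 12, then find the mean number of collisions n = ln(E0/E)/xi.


xi = 1 + (A-1)^2/(2A)*ln((A-1)/(A+1)) = 0.1577690 (for A = 12)
n = ln(E0/E) / xi
n = ln(7.08e6 / 0.072) / 0.1577690
n = ln(9.833333e+07) / 0.1577690 = 116.65

116.65


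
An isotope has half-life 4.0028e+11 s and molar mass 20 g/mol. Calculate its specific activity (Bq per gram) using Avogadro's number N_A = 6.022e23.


lambda = ln(2) / t_half = ln(2) / 4.0028e+11 = 1.731656e-12 /s
SA = lambda * N_A / M
SA = 1.731656e-12 * 6.022e23 / 20
SA = 5.2140e+10 Bq/g

5.2140e+10


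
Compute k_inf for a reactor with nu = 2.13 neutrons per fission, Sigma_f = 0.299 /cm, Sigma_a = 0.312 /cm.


k_inf = nu * Sigma_f / Sigma_a
k_inf = 2.13 * 0.299 / 0.312
k_inf = 2.0412

2.0412


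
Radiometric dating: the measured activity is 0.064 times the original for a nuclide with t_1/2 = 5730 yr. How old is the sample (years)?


lambda = ln(2) / t_half = ln(2) / 5730 = 1.209681e-04 /yr
t = -ln(A/A0) / lambda
t = -ln(0.064) / 1.209681e-04
t = 22724 yr

22724


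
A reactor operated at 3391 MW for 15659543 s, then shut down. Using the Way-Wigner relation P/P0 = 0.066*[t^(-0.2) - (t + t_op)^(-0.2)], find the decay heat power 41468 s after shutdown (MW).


P/P0 = 0.066 * [t^(-0.2) - (t + t_op)^(-0.2)]
P/P0 = 0.066 * [41468^(-0.2) - (41468 + 15659543)^(-0.2)]
P/P0 = 0.066 * [0.1192497 - 0.03637596] = 0.005469667
P = 3391 * 0.005469667 = 18.548 MW

18.548


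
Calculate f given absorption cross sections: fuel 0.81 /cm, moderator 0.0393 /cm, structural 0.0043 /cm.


f = Sigma_a_fuel / (Sigma_a_fuel + Sigma_a_mod + Sigma_a_other)
f = 0.81 / (0.81 + 0.0393 + 0.0043)
f = 0.94892

0.94892


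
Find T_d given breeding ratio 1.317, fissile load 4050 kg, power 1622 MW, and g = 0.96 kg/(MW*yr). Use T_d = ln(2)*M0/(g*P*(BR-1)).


Breeding gain G = BR - 1 = 1.317 - 1 = 0.317
Fissile production rate = g * P * G = 0.96 * 1622 * 0.317 = 493.60704 kg/yr
T_d = ln(2) * M0 / (g * P * G)
T_d = ln(2) * 4050 / 493.60704 = 5.6872 yr

5.6872


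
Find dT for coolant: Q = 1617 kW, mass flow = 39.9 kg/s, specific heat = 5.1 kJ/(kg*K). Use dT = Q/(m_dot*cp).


dT = Q / (m_dot * cp)
dT = 1617 / (39.9 * 5.1)
dT = 7.9463 C

7.9463


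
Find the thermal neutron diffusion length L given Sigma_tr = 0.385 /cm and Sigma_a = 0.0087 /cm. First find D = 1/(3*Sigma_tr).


D = 1 / (3 * Sigma_tr) = 1 / (3 * 0.385) = 0.8658009 cm
L = sqrt(D / Sigma_a)
L = sqrt(0.8658009 / 0.0087)
L = 9.9758 cm

9.9758


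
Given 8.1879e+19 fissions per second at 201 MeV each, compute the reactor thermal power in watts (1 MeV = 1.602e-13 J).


P = fission_rate * E_MeV * 1.602e-13
P = 8.1879e+19 * 201 * 1.602e-13
P = 2.6365e+09 W

2.6365e+09


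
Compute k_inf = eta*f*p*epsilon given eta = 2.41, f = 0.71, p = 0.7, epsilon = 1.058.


k_inf = eta * f * p * epsilon
k_inf = 2.41 * 0.71 * 0.7 * 1.058
k_inf = 1.2672

1.2672


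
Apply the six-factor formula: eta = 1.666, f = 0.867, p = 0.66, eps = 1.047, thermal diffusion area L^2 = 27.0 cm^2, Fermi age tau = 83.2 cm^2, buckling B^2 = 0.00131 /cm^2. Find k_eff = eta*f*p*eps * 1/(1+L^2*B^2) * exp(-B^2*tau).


k_inf = eta*f*p*eps = 1.666*0.867*0.66*1.047 = 0.9981245
P_TNL = 1/(1 + L^2*B^2) = 1/(1 + 27.0*0.00131) = 0.9658383
P_FNL = exp(-B^2*tau) = exp(-0.00131*83.2) = 0.8967376
k_eff = k_inf * P_TNL * P_FNL = 0.9981245 * 0.9658383 * 0.8967376
k_eff = 0.86448

0.86448


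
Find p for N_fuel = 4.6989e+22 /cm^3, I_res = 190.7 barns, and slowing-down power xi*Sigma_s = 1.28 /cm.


p = exp(-N * I * 1e-24 / (xi*Sigma_s))
p = exp(-4.6989e+22 * 190.7 * 1e-24 / 1.28)
p = 9.1131e-04

9.1131e-04


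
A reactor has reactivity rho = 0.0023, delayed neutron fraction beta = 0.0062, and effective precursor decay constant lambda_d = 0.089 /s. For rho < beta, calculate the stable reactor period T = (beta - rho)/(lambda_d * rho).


T = (beta - rho) / (lambda_d * rho)
T = (0.0062 - 0.0023) / (0.089 * 0.0023)
T = 19.052 s

19.052


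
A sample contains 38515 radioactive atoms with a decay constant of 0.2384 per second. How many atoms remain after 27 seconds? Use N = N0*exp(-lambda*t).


N = N0 * exp(-lambda * t)
N = 38515 * exp(-0.2384 * 27)
N = 61.683

61.683


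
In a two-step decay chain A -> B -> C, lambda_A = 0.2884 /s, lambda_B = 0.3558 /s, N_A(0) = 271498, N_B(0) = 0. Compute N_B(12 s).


N_B(t) = lambda_A * N_A0 / (lambda_B - lambda_A) * [exp(-lambda_A*t) - exp(-lambda_B*t)]
exp(-0.2884*12) = 0.03140463; exp(-0.3558*12) = 0.01398738
N_B = 0.2884 * 271498 / (0.3558 - 0.2884) * (0.03140463 - 0.01398738)
N_B = 20234

20234


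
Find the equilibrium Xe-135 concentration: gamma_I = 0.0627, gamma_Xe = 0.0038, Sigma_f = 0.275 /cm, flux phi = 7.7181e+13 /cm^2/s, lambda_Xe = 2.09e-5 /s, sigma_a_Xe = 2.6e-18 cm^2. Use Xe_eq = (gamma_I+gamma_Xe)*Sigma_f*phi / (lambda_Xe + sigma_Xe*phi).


Xe_eq = (gamma_I + gamma_Xe) * Sigma_f * phi / (lambda_Xe + sigma_Xe * phi)
Numerator = (0.0627 + 0.0038) * 0.275 * 7.7181e+13 = 1.411448e+12
Denominator = 2.09e-5 + 2.6e-18 * 7.7181e+13 = 2.215706e-04
Xe_eq = 1.411448e+12 / 2.215706e-04 = 6.3702e+15 /cm^3

6.3702e+15


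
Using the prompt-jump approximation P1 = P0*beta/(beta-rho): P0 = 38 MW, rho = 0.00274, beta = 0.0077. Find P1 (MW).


P1/P0 = beta / (beta - rho)
P1/P0 = 0.0077 / (0.0077 - 0.00274) = 1.552419
P1 = 38 * 1.552419 = 58.992 MW

58.992


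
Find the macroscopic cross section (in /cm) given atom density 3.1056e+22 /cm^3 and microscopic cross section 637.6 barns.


Sigma = N * sigma_barns * 1e-24
Sigma = 3.1056e+22 * 637.6 * 1e-24
Sigma = 19.801 /cm

19.801


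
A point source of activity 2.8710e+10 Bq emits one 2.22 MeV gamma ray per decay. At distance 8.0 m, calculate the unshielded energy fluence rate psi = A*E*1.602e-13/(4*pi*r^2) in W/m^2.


psi = A * E * 1.602e-13 / (4*pi*r^2)
psi = 2.8710e+10 * 2.22 * 1.602e-13 / (4*pi*8.0^2)
psi = 1.2696e-05 W/m^2

1.2696e-05


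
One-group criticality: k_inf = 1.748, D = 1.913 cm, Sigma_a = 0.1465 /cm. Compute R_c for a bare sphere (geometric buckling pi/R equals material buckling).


L^2 = D / Sigma_a = 1.913 / 0.1465 = 13.05802 cm^2
B_m^2 = (k_inf - 1) / L^2 = (1.748 - 1) / 13.05802 = 0.05728280 /cm^2
For a bare sphere: B_g = pi/R, so R_c = pi / sqrt(B_m^2)
R_c = pi / sqrt(0.05728280) = 13.126 cm

13.126


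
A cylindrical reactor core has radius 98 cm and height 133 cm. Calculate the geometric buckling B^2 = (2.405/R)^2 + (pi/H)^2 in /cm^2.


B^2 = (2.405/R)^2 + (pi/H)^2
B^2 = (2.405/98)^2 + (pi/133)^2
B^2 = 0.0011602 /cm^2

0.0011602


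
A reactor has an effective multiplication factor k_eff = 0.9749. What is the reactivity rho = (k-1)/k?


rho = (k_eff - 1) / k_eff
rho = (0.9749 - 1) / 0.9749
rho = -0.025746

-0.025746


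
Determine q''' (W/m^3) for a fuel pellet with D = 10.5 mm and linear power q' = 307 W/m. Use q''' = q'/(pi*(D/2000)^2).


r = D / 2 / 1000 = 10.5 / 2 / 1000 = 0.00525 m
q''' = q' / (pi * r^2)
q''' = 307 / (pi * 0.00525^2)
q''' = 3.5454e+06 W/m^3

3.5454e+06


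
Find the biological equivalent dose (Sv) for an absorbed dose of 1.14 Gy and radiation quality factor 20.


H = D * Q
H = 1.14 * 20
H = 22.800 Sv

22.800


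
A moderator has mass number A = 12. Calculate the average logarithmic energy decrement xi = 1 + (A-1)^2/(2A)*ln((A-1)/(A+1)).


xi = 1 + (A-1)^2/(2A) * ln((A-1)/(A+1))
xi = 1 + (12-1)^2/(2*12) * ln((12-1)/(12 +1))
xi = 0.15777

0.15777


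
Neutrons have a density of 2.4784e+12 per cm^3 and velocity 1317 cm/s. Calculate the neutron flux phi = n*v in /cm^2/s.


phi = n * v
phi = 2.4784e+12 * 1317
phi = 3.2641e+15 /cm^2/s

3.2641e+15


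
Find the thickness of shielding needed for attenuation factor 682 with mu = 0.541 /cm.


x = ln(factor) / mu
x = ln(682) / 0.541
x = 12.061 cm

12.061


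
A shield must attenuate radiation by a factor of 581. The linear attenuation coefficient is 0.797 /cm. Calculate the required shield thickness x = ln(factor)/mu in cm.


x = ln(factor) / mu
x = ln(581) / 0.797
x = 7.9859 cm

7.9859


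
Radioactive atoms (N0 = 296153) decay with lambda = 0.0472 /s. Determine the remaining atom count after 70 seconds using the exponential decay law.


N = N0 * exp(-lambda * t)
N = 296153 * exp(-0.0472 * 70)
N = 10879

10879


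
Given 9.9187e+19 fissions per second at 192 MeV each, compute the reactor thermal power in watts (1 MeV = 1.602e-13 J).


P = fission_rate * E_MeV * 1.602e-13
P = 9.9187e+19 * 192 * 1.602e-13
P = 3.0508e+09 W

3.0508e+09


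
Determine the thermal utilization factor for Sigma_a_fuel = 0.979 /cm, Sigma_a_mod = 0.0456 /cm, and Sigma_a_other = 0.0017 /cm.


f = Sigma_a_fuel / (Sigma_a_fuel + Sigma_a_mod + Sigma_a_other)
f = 0.979 / (0.979 + 0.0456 + 0.0017)
f = 0.95391

0.95391


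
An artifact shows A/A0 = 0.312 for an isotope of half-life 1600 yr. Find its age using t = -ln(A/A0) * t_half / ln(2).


lambda = ln(2) / t_half = ln(2) / 1600 = 4.332170e-04 /yr
t = -ln(A/A0) / lambda
t = -ln(0.312) / 4.332170e-04
t = 2688.6 yr

2688.6


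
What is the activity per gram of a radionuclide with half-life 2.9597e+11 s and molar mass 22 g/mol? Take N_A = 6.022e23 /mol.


lambda = ln(2) / t_half = ln(2) / 2.9597e+11 = 2.341951e-12 /s
SA = lambda * N_A / M
SA = 2.341951e-12 * 6.022e23 / 22
SA = 6.4106e+10 Bq/g

6.4106e+10


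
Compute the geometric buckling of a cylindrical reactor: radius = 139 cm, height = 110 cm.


B^2 = (2.405/R)^2 + (pi/H)^2
B^2 = (2.405/139)^2 + (pi/110)^2
B^2 = 0.0011150 /cm^2

0.0011150


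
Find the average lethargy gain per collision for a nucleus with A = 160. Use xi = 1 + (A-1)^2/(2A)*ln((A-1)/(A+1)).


xi = 1 + (A-1)^2/(2A) * ln((A-1)/(A+1))
xi = 1 + (160-1)^2/(2*160) * ln((160-1)/(160 +1))
xi = 0.012448

0.012448


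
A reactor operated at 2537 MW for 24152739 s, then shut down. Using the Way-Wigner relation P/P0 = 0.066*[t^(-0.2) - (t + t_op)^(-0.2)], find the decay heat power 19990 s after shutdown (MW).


P/P0 = 0.066 * [t^(-0.2) - (t + t_op)^(-0.2)]
P/P0 = 0.066 * [19990^(-0.2) - (19990 + 24152739)^(-0.2)]
P/P0 = 0.066 * [0.1379868 - 0.03336836] = 0.006904817
P = 2537 * 0.006904817 = 17.518 MW

17.518


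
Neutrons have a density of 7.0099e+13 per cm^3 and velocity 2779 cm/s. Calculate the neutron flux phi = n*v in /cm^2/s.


phi = n * v
phi = 7.0099e+13 * 2779
phi = 1.9481e+17 /cm^2/s

1.9481e+17


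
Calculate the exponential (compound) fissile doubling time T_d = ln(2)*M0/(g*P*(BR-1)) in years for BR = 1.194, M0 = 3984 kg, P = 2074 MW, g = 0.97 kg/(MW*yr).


Breeding gain G = BR - 1 = 1.194 - 1 = 0.194
Fissile production rate = g * P * G = 0.97 * 2074 * 0.194 = 390.28532 kg/yr
T_d = ln(2) * M0 / (g * P * G)
T_d = ln(2) * 3984 / 390.28532 = 7.0756 yr

7.0756


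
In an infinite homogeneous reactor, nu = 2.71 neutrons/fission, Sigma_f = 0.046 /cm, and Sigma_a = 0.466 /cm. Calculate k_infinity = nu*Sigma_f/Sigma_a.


k_inf = nu * Sigma_f / Sigma_a
k_inf = 2.71 * 0.046 / 0.466
k_inf = 0.26751

0.26751


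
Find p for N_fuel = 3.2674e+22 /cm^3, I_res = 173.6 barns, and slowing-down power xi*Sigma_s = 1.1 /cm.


p = exp(-N * I * 1e-24 / (xi*Sigma_s))
p = exp(-3.2674e+22 * 173.6 * 1e-24 / 1.1)
p = 0.0057615

0.0057615


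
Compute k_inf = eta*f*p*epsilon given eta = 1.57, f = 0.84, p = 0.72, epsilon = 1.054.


k_inf = eta * f * p * epsilon
k_inf = 1.57 * 0.84 * 0.72 * 1.054
k_inf = 1.0008

1.0008


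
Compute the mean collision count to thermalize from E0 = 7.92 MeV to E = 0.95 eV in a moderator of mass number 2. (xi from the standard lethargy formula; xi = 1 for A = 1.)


xi = 1 + (A-1)^2/(2A)*ln((A-1)/(A+1)) = 0.7253469 (for A = 2)
n = ln(E0/E) / xi
n = ln(7.92e6 / 0.95) / 0.7253469
n = ln(8.336842e+06) / 0.7253469 = 21.970

21.970


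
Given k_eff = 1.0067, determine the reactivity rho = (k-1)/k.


rho = (k_eff - 1) / k_eff
rho = (1.0067 - 1) / 1.0067
rho = 0.0066554

0.0066554


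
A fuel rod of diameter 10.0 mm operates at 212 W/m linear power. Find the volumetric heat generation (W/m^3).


r = D / 2 / 1000 = 10.0 / 2 / 1000 = 0.005 m
q''' = q' / (pi * r^2)
q''' = 212 / (pi * 0.005^2)
q''' = 2.6993e+06 W/m^3

2.6993e+06


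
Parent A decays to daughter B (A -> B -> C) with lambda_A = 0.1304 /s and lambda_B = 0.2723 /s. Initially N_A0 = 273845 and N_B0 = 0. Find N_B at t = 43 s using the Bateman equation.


N_B(t) = lambda_A * N_A0 / (lambda_B - lambda_A) * [exp(-lambda_A*t) - exp(-lambda_B*t)]
exp(-0.1304*43) = 0.003671335; exp(-0.2723*43) = 8.220332e-06
N_B = 0.1304 * 273845 / (0.2723 - 0.1304) * (0.003671335 - 8.220332e-06)
N_B = 921.83

921.83


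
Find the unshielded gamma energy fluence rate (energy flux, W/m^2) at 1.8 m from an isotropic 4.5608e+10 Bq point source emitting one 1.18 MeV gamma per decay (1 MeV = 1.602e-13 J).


psi = A * E * 1.602e-13 / (4*pi*r^2)
psi = 4.5608e+10 * 1.18 * 1.602e-13 / (4*pi*1.8^2)
psi = 2.1175e-04 W/m^2

2.1175e-04


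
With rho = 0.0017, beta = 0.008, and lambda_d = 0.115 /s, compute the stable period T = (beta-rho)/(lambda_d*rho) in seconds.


T = (beta - rho) / (lambda_d * rho)
T = (0.008 - 0.0017) / (0.115 * 0.0017)
T = 32.225 s

32.225


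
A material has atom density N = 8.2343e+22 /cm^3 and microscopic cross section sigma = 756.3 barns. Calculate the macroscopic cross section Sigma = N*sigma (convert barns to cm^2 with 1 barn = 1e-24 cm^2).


Sigma = N * sigma_barns * 1e-24
Sigma = 8.2343e+22 * 756.3 * 1e-24
Sigma = 62.276 /cm

62.276
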